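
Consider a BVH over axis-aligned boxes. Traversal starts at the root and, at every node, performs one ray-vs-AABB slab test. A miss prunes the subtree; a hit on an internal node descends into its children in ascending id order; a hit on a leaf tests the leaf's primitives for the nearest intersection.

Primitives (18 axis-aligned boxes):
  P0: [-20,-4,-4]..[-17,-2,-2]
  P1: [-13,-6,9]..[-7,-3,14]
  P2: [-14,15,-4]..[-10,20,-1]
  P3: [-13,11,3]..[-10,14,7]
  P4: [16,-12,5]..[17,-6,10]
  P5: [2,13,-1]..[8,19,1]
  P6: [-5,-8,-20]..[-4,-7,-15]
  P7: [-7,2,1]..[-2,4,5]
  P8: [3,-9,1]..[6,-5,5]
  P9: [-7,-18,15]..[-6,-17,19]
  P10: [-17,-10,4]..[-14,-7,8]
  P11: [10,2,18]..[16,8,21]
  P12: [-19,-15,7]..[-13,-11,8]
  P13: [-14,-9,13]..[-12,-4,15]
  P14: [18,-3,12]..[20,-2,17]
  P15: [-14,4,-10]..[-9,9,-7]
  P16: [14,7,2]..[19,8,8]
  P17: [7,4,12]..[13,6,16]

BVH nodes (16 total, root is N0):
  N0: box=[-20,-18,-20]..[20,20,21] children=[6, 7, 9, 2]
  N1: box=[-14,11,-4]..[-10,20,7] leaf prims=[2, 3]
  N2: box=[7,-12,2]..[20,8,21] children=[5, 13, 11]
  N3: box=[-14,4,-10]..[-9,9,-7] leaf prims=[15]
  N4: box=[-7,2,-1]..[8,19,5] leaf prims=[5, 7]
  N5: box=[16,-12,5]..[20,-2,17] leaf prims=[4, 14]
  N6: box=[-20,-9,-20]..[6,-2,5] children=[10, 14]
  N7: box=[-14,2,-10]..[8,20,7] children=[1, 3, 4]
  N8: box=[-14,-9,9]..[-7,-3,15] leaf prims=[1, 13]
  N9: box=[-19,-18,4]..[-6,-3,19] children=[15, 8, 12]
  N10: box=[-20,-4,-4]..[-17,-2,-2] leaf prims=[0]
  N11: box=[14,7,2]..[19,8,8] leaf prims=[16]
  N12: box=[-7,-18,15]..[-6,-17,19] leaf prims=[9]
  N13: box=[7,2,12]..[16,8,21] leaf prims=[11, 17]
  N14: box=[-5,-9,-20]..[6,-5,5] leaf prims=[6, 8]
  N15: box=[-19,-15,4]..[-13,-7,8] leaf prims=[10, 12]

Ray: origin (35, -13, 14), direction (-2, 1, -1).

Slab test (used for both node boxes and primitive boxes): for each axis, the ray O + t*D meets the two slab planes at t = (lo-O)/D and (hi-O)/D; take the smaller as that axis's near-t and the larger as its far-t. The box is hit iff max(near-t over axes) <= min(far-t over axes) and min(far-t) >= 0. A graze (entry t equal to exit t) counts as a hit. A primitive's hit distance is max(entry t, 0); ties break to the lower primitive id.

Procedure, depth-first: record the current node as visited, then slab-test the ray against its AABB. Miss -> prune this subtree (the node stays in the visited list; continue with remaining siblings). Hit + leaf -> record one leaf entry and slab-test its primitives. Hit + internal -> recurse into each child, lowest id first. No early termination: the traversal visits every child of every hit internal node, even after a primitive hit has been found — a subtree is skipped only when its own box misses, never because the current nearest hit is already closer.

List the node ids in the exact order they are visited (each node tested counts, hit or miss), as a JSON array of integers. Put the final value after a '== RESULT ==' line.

Traverse from the root:
N0 x:[15/2,55/2] y:[-5,33] z:[-7,34] -> hit [15/2,55/2], descend [2, 6, 7, 9]
  N2 x:[15/2,14] y:[1,21] z:[-7,12] -> hit [15/2,12], descend [5, 11, 13]
    N5 x:[15/2,19/2] y:[1,11] z:[-3,9] -> hit [15/2,9] leaf, test {P4(miss), P14(miss)}
    N11 x:[8,21/2] y:[20,21] z:[6,12] -> miss, prune
    N13 x:[19/2,14] y:[15,21] z:[-7,2] -> miss, prune
  N6 x:[29/2,55/2] y:[4,11] z:[9,34] -> miss, prune
  N7 x:[27/2,49/2] y:[15,33] z:[7,24] -> hit [15,24], descend [1, 3, 4]
    N1 x:[45/2,49/2] y:[24,33] z:[7,18] -> miss, prune
    N3 x:[22,49/2] y:[17,22] z:[21,24] -> hit [22,22] leaf, test {P15@t=22}
    N4 x:[27/2,21] y:[15,32] z:[9,15] -> hit [15,15] leaf, test {P5(miss), P7(miss)}
  N9 x:[41/2,27] y:[-5,10] z:[-5,10] -> miss, prune

11 AABB tests over nodes [0, 2, 5, 11, 13, 6, 7, 1, 3, 4, 9]; 3 leaves entered; closest P15.

== RESULT ==
[0, 2, 5, 11, 13, 6, 7, 1, 3, 4, 9]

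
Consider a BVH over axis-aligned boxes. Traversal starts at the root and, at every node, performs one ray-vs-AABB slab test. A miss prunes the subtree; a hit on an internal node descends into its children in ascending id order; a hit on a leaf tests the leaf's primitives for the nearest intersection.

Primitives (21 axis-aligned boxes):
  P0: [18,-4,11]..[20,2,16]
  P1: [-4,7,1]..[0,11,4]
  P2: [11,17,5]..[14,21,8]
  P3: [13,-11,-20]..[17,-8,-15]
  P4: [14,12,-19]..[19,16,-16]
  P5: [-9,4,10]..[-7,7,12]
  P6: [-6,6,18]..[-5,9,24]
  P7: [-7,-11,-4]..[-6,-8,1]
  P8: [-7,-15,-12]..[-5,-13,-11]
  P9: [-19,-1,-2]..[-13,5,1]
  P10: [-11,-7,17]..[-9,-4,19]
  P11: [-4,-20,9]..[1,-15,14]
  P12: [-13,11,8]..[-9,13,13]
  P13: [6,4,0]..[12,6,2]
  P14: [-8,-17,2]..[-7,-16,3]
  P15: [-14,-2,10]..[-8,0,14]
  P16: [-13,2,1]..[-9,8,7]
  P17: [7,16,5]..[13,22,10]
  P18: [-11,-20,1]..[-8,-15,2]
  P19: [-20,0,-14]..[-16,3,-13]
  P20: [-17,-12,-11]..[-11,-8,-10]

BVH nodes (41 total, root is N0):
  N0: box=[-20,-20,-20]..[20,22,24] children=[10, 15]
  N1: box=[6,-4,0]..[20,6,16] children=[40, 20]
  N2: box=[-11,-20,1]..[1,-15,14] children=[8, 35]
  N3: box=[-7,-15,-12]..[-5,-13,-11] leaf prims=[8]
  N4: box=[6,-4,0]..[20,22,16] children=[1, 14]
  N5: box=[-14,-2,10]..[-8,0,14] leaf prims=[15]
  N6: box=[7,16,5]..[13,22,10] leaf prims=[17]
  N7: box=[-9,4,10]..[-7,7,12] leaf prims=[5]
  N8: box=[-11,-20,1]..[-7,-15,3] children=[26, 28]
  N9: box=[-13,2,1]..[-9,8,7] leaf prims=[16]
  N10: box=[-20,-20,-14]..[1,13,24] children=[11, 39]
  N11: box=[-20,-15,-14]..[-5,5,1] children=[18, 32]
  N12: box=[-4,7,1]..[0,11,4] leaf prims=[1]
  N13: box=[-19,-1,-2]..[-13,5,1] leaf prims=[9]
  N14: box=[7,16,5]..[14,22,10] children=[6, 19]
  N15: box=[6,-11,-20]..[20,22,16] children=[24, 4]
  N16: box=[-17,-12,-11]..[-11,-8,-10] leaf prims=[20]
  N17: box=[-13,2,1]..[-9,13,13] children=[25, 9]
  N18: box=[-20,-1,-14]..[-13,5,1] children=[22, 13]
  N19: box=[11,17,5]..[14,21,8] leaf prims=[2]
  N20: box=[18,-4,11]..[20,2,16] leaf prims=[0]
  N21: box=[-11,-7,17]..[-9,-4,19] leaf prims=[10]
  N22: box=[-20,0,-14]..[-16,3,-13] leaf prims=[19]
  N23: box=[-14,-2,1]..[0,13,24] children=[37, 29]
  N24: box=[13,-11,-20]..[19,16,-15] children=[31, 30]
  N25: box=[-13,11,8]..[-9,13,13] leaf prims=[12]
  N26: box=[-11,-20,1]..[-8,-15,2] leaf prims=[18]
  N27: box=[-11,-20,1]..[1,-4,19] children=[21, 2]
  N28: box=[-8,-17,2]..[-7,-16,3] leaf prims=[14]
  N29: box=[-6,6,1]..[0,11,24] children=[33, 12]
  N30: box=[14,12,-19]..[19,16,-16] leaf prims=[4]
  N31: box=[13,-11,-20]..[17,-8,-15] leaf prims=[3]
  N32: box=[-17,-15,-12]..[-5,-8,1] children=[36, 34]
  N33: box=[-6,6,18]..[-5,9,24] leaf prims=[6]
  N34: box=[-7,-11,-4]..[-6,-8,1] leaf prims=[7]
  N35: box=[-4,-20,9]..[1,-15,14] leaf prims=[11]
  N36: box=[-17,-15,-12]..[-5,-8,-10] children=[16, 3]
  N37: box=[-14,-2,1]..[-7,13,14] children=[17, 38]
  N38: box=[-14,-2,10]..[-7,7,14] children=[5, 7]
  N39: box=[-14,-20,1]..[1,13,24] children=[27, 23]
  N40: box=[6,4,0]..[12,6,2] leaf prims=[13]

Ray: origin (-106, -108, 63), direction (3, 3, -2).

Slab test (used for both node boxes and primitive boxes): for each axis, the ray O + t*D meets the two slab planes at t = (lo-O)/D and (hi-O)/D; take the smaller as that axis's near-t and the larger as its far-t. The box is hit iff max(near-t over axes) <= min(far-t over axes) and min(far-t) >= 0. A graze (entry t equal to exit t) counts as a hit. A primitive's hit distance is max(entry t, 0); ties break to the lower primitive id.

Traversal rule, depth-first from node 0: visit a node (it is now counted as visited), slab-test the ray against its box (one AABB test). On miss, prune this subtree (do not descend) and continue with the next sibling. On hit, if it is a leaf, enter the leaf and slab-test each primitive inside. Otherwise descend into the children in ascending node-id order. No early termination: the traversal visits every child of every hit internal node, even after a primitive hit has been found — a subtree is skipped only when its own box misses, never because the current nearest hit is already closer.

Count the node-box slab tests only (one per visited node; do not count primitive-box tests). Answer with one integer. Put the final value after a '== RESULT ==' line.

Traverse from the root:
N0 x:[86/3,42] y:[88/3,130/3] z:[39/2,83/2] -> hit [88/3,83/2], descend [10, 15]
  N10 x:[86/3,107/3] y:[88/3,121/3] z:[39/2,77/2] -> hit [88/3,107/3], descend [11, 39]
    N11 x:[86/3,101/3] y:[31,113/3] z:[31,77/2] -> hit [31,101/3], descend [18, 32]
      N18 x:[86/3,31] y:[107/3,113/3] z:[31,77/2] -> miss, prune
      N32 x:[89/3,101/3] y:[31,100/3] z:[31,75/2] -> hit [31,100/3], descend [34, 36]
        N34 x:[33,100/3] y:[97/3,100/3] z:[31,67/2] -> hit [33,100/3] leaf, test {P7@t=33}
        N36 x:[89/3,101/3] y:[31,100/3] z:[73/2,75/2] -> miss, prune
    N39 x:[92/3,107/3] y:[88/3,121/3] z:[39/2,31] -> hit [92/3,31], descend [23, 27]
      N23 x:[92/3,106/3] y:[106/3,121/3] z:[39/2,31] -> miss, prune
      N27 x:[95/3,107/3] y:[88/3,104/3] z:[22,31] -> miss, prune
  N15 x:[112/3,42] y:[97/3,130/3] z:[47/2,83/2] -> hit [112/3,83/2], descend [4, 24]
    N4 x:[112/3,42] y:[104/3,130/3] z:[47/2,63/2] -> miss, prune
    N24 x:[119/3,125/3] y:[97/3,124/3] z:[39,83/2] -> hit [119/3,124/3], descend [30, 31]
      N30 x:[40,125/3] y:[40,124/3] z:[79/2,41] -> hit [40,41] leaf, test {P4@t=40}
      N31 x:[119/3,41] y:[97/3,100/3] z:[39,83/2] -> miss, prune

Visited [0, 10, 11, 18, 32, 34, 36, 39, 23, 27, 15, 4, 24, 30, 31]. Tests: 15 box, 2 leaf. Nearest: P7.

== RESULT ==
15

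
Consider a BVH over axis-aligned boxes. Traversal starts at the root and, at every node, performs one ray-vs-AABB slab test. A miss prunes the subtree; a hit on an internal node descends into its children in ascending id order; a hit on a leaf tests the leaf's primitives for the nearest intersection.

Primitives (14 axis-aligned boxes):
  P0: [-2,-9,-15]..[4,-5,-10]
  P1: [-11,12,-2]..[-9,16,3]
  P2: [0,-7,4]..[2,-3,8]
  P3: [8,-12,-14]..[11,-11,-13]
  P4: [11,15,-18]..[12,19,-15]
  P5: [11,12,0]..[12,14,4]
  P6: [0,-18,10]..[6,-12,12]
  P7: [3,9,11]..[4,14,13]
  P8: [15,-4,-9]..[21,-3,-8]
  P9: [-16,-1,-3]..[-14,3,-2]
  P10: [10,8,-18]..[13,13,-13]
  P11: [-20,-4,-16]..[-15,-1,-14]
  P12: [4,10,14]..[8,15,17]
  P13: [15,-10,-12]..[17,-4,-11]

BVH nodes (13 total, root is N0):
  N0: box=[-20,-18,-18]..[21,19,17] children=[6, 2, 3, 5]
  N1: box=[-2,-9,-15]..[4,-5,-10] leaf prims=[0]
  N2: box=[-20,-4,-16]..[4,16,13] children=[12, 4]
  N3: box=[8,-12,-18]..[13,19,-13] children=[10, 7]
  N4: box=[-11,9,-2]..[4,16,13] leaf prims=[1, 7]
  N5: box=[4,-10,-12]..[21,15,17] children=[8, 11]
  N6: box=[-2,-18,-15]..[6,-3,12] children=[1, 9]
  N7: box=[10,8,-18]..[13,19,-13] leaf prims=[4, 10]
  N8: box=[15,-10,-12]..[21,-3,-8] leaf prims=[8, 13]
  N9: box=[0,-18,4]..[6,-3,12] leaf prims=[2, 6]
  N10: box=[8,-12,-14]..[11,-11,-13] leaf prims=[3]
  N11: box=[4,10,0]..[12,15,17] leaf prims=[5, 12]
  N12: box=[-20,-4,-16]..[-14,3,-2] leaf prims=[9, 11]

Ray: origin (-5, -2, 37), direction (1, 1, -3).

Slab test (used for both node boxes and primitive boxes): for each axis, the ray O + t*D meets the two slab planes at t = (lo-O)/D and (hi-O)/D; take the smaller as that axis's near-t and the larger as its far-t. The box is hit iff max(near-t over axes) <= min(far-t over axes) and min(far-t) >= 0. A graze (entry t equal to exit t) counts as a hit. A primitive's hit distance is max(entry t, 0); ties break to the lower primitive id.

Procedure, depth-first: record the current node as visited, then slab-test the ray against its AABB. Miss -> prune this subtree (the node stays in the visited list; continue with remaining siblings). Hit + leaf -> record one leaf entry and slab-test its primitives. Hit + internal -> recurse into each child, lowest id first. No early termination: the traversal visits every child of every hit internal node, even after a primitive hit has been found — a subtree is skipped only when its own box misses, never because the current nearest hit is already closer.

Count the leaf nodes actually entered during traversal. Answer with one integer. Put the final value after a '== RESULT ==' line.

Trace the traversal:
N0 x:[-15,26] y:[-16,21] z:[20/3,55/3] -> hit [20/3,55/3], descend [2, 3, 5, 6]
  N2 x:[-15,9] y:[-2,18] z:[8,53/3] -> hit [8,9], descend [4, 12]
    N4 x:[-6,9] y:[11,18] z:[8,13] -> miss, prune
    N12 x:[-15,-9] y:[-2,5] z:[13,53/3] -> miss, prune
  N3 x:[13,18] y:[-10,21] z:[50/3,55/3] -> hit [50/3,18], descend [7, 10]
    N7 x:[15,18] y:[10,21] z:[50/3,55/3] -> hit [50/3,18] leaf, test {P4(miss), P10(miss)}
    N10 x:[13,16] y:[-10,-9] z:[50/3,17] -> miss, prune
  N5 x:[9,26] y:[-8,17] z:[20/3,49/3] -> hit [9,49/3], descend [8, 11]
    N8 x:[20,26] y:[-8,-1] z:[15,49/3] -> miss, prune
    N11 x:[9,17] y:[12,17] z:[20/3,37/3] -> hit [12,37/3] leaf, test {P5(miss), P12(miss)}
  N6 x:[3,11] y:[-16,-1] z:[25/3,52/3] -> miss, prune

order=[0, 2, 4, 12, 3, 7, 10, 5, 8, 11, 6]  |boxes|=11  |leaves|=2  hit=miss

== RESULT ==
2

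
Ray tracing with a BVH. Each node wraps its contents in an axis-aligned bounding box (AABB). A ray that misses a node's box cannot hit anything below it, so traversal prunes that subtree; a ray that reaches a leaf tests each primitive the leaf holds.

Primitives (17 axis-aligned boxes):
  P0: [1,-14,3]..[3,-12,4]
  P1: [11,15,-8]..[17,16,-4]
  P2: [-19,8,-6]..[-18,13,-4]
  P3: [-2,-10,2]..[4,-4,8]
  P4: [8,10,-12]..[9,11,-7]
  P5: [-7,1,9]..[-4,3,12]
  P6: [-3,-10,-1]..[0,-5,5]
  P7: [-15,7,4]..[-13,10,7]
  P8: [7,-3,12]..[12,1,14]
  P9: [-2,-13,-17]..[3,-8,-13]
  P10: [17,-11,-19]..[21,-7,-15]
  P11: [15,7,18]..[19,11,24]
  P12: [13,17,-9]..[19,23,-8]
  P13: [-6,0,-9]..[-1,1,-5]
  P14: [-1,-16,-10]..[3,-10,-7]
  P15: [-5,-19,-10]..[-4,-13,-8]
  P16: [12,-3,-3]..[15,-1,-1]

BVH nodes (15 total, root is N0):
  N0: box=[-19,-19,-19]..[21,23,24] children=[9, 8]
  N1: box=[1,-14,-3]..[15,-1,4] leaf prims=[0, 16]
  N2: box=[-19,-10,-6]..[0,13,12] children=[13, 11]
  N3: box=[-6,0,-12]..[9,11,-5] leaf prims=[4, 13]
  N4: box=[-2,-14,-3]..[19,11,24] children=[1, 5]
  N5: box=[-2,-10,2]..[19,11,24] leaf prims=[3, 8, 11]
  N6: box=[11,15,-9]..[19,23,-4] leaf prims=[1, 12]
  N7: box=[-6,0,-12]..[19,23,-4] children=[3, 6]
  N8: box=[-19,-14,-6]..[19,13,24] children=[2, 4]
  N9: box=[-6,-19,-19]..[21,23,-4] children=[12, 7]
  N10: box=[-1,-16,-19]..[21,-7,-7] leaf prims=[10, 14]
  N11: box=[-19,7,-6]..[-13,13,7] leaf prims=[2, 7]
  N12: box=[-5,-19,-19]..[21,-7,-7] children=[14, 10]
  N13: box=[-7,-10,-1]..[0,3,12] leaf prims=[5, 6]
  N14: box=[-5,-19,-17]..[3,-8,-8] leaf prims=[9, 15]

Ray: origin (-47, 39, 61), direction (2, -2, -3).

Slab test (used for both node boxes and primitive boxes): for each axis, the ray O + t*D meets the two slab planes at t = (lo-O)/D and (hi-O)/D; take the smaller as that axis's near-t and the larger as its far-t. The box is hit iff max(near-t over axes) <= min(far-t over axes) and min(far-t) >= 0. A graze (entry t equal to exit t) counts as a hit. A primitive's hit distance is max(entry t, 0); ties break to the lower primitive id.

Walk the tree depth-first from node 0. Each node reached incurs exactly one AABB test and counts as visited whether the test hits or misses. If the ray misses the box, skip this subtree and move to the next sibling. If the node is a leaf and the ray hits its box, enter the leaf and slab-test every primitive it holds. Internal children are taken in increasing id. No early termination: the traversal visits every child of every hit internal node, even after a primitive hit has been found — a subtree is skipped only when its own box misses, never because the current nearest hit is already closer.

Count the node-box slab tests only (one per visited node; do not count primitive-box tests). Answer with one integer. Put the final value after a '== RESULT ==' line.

Trace the traversal:
N0 x:[14,34] y:[8,29] z:[37/3,80/3] -> hit [14,80/3], descend [8, 9]
  N8 x:[14,33] y:[13,53/2] z:[37/3,67/3] -> hit [14,67/3], descend [2, 4]
    N2 x:[14,47/2] y:[13,49/2] z:[49/3,67/3] -> hit [49/3,67/3], descend [11, 13]
      N11 x:[14,17] y:[13,16] z:[18,67/3] -> miss, prune
      N13 x:[20,47/2] y:[18,49/2] z:[49/3,62/3] -> hit [20,62/3] leaf, test {P5(miss), P6(miss)}
    N4 x:[45/2,33] y:[14,53/2] z:[37/3,64/3] -> miss, prune
  N9 x:[41/2,34] y:[8,29] z:[65/3,80/3] -> hit [65/3,80/3], descend [7, 12]
    N7 x:[41/2,33] y:[8,39/2] z:[65/3,73/3] -> miss, prune
    N12 x:[21,34] y:[23,29] z:[68/3,80/3] -> hit [23,80/3], descend [10, 14]
      N10 x:[23,34] y:[23,55/2] z:[68/3,80/3] -> hit [23,80/3] leaf, test {P10(miss), P14(miss)}
      N14 x:[21,25] y:[47/2,29] z:[23,26] -> hit [47/2,25] leaf, test {P9@t=74/3, P15(miss)}

Visited [0, 8, 2, 11, 13, 4, 9, 7, 12, 10, 14]. Tests: 11 box, 3 leaf. Nearest: P9.

== RESULT ==
11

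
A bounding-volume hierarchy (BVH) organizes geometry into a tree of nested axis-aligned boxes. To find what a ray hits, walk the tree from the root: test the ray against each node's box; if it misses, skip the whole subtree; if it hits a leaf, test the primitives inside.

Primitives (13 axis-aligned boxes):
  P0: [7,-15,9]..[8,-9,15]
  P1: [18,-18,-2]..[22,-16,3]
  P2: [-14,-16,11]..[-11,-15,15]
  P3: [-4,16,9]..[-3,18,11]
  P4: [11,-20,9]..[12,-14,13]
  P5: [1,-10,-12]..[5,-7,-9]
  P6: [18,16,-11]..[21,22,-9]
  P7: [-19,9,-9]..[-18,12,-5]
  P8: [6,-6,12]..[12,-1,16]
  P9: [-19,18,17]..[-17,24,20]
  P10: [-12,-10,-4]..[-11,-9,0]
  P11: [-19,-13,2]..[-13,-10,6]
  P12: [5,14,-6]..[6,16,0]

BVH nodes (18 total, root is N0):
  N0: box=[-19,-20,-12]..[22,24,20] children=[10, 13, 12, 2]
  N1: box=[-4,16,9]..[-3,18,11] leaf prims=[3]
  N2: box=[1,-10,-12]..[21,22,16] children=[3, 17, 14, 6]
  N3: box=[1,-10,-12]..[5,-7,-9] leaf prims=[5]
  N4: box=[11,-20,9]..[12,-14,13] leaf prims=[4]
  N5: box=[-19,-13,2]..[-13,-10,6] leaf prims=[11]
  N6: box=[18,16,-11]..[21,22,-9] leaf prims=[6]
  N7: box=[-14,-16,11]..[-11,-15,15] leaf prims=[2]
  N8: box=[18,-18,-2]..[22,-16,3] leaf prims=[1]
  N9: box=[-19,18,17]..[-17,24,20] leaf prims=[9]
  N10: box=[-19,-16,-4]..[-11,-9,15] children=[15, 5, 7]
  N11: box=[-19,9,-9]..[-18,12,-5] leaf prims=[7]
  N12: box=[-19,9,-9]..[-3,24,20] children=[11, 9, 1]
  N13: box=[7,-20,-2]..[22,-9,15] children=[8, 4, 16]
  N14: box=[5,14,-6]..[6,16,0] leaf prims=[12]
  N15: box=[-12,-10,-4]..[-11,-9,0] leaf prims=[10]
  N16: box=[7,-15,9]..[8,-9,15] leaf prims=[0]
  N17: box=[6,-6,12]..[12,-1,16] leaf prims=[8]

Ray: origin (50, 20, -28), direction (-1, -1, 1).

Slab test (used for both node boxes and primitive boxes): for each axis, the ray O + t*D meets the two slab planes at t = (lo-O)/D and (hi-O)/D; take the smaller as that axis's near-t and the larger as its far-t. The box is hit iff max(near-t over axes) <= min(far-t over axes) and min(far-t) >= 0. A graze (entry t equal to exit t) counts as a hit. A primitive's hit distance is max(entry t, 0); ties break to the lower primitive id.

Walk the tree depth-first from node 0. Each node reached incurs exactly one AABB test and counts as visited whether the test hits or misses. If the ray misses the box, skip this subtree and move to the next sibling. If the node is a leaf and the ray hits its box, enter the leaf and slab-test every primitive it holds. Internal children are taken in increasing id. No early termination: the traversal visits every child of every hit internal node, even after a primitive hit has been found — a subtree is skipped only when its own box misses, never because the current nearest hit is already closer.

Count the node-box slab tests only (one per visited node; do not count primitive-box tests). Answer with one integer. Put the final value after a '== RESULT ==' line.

Traverse from the root:
N0 x:[28,69] y:[-4,40] z:[16,48] -> hit [28,40], descend [2, 10, 12, 13]
  N2 x:[29,49] y:[-2,30] z:[16,44] -> hit [29,30], descend [3, 6, 14, 17]
    N3 x:[45,49] y:[27,30] z:[16,19] -> miss, prune
    N6 x:[29,32] y:[-2,4] z:[17,19] -> miss, prune
    N14 x:[44,45] y:[4,6] z:[22,28] -> miss, prune
    N17 x:[38,44] y:[21,26] z:[40,44] -> miss, prune
  N10 x:[61,69] y:[29,36] z:[24,43] -> miss, prune
  N12 x:[53,69] y:[-4,11] z:[19,48] -> miss, prune
  N13 x:[28,43] y:[29,40] z:[26,43] -> hit [29,40], descend [4, 8, 16]
    N4 x:[38,39] y:[34,40] z:[37,41] -> hit [38,39] leaf, test {P4@t=38}
    N8 x:[28,32] y:[36,38] z:[26,31] -> miss, prune
    N16 x:[42,43] y:[29,35] z:[37,43] -> miss, prune

order=[0, 2, 3, 6, 14, 17, 10, 12, 13, 4, 8, 16]  |boxes|=12  |leaves|=1  hit=P4

== RESULT ==
12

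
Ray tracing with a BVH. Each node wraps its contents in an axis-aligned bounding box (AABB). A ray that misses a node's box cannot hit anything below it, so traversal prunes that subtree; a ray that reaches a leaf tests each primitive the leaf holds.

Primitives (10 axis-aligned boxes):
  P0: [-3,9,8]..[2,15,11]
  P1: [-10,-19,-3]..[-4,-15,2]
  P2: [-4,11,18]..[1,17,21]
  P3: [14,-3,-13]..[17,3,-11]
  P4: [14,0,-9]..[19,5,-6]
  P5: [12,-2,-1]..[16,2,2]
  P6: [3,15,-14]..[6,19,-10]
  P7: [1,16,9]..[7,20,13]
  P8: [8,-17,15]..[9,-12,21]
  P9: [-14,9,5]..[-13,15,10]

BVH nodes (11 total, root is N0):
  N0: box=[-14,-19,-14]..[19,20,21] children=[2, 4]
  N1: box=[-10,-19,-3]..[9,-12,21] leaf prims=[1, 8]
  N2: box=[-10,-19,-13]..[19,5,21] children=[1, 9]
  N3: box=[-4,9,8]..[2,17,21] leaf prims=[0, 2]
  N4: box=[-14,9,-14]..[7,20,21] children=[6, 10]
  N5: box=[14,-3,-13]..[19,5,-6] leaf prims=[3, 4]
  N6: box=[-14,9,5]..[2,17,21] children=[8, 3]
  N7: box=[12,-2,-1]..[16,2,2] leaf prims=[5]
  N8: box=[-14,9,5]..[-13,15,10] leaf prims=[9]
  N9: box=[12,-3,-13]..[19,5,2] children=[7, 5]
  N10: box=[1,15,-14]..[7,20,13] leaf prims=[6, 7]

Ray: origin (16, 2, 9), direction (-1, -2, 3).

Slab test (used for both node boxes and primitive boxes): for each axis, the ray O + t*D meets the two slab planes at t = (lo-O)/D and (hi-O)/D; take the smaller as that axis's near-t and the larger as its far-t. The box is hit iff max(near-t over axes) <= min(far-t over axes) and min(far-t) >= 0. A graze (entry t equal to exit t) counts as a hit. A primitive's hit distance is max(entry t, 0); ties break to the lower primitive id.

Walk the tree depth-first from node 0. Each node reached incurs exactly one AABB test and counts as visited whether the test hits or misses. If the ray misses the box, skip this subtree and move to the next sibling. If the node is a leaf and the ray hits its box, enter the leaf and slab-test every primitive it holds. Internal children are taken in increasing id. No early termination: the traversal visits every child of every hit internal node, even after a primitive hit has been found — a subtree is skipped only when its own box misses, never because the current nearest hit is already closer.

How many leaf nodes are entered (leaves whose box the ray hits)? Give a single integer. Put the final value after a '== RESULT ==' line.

Trace the traversal:
N0 x:[-3,30] y:[-9,21/2] z:[-23/3,4] -> hit [-3,4], descend [2, 4]
  N2 x:[-3,26] y:[-3/2,21/2] z:[-22/3,4] -> hit [-3/2,4], descend [1, 9]
    N1 x:[7,26] y:[7,21/2] z:[-4,4] -> miss, prune
    N9 x:[-3,4] y:[-3/2,5/2] z:[-22/3,-7/3] -> miss, prune
  N4 x:[9,30] y:[-9,-7/2] z:[-23/3,4] -> miss, prune

5 AABB tests over nodes [0, 2, 1, 9, 4]; 0 leaves entered; closest miss.

== RESULT ==
0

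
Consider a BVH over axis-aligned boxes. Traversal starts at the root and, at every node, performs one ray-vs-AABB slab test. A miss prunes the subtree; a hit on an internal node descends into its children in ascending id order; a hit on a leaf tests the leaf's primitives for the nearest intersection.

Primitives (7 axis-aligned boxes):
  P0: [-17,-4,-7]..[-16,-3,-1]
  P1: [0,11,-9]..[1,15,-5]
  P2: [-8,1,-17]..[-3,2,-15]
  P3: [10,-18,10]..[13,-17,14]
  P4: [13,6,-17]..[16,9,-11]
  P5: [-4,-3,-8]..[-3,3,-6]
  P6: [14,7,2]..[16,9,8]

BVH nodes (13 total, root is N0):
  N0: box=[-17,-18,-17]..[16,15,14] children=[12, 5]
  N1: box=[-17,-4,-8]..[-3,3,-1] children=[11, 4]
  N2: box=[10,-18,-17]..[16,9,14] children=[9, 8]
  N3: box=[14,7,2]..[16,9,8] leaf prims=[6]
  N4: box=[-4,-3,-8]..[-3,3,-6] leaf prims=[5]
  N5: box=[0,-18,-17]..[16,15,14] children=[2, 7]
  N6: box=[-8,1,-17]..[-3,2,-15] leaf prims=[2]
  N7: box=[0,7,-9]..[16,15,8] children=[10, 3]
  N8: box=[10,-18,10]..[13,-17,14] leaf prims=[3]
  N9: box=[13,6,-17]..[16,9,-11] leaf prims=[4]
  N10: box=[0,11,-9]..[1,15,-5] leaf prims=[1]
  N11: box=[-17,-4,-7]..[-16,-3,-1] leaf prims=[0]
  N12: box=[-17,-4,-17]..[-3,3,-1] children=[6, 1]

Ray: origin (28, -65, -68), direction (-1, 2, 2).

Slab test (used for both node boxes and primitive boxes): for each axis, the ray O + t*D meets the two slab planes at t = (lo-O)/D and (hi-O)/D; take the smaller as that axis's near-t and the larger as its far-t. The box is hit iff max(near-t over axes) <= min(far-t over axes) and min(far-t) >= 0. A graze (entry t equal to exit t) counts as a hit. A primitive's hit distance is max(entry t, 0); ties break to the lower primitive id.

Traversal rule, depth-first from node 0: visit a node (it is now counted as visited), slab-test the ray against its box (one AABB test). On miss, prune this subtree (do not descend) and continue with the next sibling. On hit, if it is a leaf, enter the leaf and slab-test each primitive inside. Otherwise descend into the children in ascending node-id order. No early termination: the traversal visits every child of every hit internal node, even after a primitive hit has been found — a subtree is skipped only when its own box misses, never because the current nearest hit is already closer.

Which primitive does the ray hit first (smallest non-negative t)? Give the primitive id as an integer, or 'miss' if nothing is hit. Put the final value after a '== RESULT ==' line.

Traverse from the root:
N0 x:[12,45] y:[47/2,40] z:[51/2,41] -> hit [51/2,40], descend [5, 12]
  N5 x:[12,28] y:[47/2,40] z:[51/2,41] -> hit [51/2,28], descend [2, 7]
    N2 x:[12,18] y:[47/2,37] z:[51/2,41] -> miss, prune
    N7 x:[12,28] y:[36,40] z:[59/2,38] -> miss, prune
  N12 x:[31,45] y:[61/2,34] z:[51/2,67/2] -> hit [31,67/2], descend [1, 6]
    N1 x:[31,45] y:[61/2,34] z:[30,67/2] -> hit [31,67/2], descend [4, 11]
      N4 x:[31,32] y:[31,34] z:[30,31] -> hit [31,31] leaf, test {P5@t=31}
      N11 x:[44,45] y:[61/2,31] z:[61/2,67/2] -> miss, prune
    N6 x:[31,36] y:[33,67/2] z:[51/2,53/2] -> miss, prune

Visited [0, 5, 2, 7, 12, 1, 4, 11, 6]. Tests: 9 box, 1 leaf. Nearest: P5.

== RESULT ==
5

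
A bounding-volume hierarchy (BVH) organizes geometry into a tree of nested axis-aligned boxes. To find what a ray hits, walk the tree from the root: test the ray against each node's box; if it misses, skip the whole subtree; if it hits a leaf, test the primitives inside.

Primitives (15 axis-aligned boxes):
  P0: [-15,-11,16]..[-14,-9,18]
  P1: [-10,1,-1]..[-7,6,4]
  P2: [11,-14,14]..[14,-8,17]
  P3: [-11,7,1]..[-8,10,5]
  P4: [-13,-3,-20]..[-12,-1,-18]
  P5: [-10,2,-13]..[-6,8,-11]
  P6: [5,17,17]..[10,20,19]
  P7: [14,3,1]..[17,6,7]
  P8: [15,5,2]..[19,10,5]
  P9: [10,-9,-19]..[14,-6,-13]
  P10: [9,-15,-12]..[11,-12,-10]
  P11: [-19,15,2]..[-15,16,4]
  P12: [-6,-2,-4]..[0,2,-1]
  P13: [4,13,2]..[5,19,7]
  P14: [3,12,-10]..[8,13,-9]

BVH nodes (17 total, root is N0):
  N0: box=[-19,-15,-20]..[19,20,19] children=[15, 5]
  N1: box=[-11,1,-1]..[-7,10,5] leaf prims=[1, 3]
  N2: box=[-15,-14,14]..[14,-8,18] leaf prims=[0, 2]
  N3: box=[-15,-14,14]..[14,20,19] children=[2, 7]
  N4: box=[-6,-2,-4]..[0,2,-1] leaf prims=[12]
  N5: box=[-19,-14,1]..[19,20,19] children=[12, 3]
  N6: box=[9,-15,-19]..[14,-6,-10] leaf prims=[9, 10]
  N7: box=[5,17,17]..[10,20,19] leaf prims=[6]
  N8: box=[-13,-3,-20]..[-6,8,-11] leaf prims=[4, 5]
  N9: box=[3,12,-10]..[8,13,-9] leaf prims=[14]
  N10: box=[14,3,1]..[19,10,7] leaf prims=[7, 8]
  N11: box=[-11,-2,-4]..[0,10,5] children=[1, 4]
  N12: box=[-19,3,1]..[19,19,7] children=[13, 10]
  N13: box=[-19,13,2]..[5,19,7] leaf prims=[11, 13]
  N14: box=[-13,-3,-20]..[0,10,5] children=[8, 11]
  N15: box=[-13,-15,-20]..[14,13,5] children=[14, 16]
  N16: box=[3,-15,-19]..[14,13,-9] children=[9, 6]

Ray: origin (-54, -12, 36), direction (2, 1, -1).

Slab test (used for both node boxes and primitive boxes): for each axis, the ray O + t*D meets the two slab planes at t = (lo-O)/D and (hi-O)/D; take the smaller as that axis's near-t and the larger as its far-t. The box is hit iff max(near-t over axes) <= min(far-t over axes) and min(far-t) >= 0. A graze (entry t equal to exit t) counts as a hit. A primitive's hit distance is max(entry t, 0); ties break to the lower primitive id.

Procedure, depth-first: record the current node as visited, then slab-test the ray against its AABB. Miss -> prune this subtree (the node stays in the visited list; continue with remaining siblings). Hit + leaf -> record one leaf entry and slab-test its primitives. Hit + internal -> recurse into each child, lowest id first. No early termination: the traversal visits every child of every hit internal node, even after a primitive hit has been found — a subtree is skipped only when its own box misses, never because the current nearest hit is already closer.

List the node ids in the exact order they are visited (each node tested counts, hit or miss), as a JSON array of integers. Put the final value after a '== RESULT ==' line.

Walk:
N0 x:[35/2,73/2] y:[-3,32] z:[17,56] -> hit [35/2,32], descend [5, 15]
  N5 x:[35/2,73/2] y:[-2,32] z:[17,35] -> hit [35/2,32], descend [3, 12]
    N3 x:[39/2,34] y:[-2,32] z:[17,22] -> hit [39/2,22], descend [2, 7]
      N2 x:[39/2,34] y:[-2,4] z:[18,22] -> miss, prune
      N7 x:[59/2,32] y:[29,32] z:[17,19] -> miss, prune
    N12 x:[35/2,73/2] y:[15,31] z:[29,35] -> hit [29,31], descend [10, 13]
      N10 x:[34,73/2] y:[15,22] z:[29,35] -> miss, prune
      N13 x:[35/2,59/2] y:[25,31] z:[29,34] -> hit [29,59/2] leaf, test {P11(miss), P13@t=29}
  N15 x:[41/2,34] y:[-3,25] z:[31,56] -> miss, prune

order=[0, 5, 3, 2, 7, 12, 10, 13, 15]  |boxes|=9  |leaves|=1  hit=P13

== RESULT ==
[0, 5, 3, 2, 7, 12, 10, 13, 15]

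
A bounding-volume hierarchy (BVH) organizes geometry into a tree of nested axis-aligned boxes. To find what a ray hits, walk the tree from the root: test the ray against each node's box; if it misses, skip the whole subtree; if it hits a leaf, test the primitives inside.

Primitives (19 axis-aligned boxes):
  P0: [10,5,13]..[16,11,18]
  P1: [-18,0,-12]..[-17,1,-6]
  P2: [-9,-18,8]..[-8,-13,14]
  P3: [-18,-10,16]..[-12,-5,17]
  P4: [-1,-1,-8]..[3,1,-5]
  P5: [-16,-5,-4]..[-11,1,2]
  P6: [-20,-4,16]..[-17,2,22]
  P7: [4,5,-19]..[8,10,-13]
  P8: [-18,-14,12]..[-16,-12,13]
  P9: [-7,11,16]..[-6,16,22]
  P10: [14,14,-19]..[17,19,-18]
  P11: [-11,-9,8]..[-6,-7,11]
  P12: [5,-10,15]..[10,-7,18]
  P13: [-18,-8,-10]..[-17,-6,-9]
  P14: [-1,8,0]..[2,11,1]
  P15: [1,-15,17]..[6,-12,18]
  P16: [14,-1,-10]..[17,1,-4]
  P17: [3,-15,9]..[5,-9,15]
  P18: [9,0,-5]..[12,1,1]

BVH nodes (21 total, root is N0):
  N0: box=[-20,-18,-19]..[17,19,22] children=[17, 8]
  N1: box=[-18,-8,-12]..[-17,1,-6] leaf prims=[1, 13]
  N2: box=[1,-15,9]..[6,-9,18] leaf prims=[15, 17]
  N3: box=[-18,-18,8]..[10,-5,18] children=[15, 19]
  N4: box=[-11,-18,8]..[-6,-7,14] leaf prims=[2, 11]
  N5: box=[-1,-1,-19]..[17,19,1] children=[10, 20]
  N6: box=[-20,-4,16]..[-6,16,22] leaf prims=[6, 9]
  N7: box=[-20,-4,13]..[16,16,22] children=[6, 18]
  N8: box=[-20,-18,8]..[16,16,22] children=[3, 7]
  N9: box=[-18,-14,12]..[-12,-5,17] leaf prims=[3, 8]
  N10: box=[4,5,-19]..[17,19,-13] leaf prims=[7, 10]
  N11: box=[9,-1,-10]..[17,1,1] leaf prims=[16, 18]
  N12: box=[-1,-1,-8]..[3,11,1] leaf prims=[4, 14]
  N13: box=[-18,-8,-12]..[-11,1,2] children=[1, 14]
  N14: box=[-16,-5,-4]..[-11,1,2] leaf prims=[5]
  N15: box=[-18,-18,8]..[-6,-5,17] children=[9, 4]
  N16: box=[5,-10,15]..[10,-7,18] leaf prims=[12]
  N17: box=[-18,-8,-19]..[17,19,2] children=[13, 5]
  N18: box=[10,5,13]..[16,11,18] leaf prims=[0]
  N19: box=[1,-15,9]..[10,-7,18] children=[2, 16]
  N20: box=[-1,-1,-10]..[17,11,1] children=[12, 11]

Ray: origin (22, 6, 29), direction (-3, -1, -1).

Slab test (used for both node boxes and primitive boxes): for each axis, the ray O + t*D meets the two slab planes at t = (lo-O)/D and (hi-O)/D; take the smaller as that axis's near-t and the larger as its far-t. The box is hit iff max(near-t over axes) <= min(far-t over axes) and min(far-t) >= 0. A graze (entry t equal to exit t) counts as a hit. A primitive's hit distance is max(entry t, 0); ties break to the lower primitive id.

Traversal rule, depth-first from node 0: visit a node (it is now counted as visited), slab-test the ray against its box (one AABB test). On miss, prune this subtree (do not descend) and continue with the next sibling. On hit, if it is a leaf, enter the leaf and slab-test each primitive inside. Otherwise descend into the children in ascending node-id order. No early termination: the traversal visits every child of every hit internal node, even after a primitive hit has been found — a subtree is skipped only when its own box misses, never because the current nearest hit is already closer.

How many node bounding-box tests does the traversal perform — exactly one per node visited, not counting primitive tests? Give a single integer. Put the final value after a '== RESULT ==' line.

Walk:
N0 x:[5/3,14] y:[-13,24] z:[7,48] -> hit [7,14], descend [8, 17]
  N8 x:[2,14] y:[-10,24] z:[7,21] -> hit [7,14], descend [3, 7]
    N3 x:[4,40/3] y:[11,24] z:[11,21] -> hit [11,40/3], descend [15, 19]
      N15 x:[28/3,40/3] y:[11,24] z:[12,21] -> hit [12,40/3], descend [4, 9]
        N4 x:[28/3,11] y:[13,24] z:[15,21] -> miss, prune
        N9 x:[34/3,40/3] y:[11,20] z:[12,17] -> hit [12,40/3] leaf, test {P3@t=12, P8(miss)}
      N19 x:[4,7] y:[13,21] z:[11,20] -> miss, prune
    N7 x:[2,14] y:[-10,10] z:[7,16] -> hit [7,10], descend [6, 18]
      N6 x:[28/3,14] y:[-10,10] z:[7,13] -> hit [28/3,10] leaf, test {P6(miss), P9(miss)}
      N18 x:[2,4] y:[-5,1] z:[11,16] -> miss, prune
  N17 x:[5/3,40/3] y:[-13,14] z:[27,48] -> miss, prune

order=[0, 8, 3, 15, 4, 9, 19, 7, 6, 18, 17]  |boxes|=11  |leaves|=2  hit=P3

== RESULT ==
11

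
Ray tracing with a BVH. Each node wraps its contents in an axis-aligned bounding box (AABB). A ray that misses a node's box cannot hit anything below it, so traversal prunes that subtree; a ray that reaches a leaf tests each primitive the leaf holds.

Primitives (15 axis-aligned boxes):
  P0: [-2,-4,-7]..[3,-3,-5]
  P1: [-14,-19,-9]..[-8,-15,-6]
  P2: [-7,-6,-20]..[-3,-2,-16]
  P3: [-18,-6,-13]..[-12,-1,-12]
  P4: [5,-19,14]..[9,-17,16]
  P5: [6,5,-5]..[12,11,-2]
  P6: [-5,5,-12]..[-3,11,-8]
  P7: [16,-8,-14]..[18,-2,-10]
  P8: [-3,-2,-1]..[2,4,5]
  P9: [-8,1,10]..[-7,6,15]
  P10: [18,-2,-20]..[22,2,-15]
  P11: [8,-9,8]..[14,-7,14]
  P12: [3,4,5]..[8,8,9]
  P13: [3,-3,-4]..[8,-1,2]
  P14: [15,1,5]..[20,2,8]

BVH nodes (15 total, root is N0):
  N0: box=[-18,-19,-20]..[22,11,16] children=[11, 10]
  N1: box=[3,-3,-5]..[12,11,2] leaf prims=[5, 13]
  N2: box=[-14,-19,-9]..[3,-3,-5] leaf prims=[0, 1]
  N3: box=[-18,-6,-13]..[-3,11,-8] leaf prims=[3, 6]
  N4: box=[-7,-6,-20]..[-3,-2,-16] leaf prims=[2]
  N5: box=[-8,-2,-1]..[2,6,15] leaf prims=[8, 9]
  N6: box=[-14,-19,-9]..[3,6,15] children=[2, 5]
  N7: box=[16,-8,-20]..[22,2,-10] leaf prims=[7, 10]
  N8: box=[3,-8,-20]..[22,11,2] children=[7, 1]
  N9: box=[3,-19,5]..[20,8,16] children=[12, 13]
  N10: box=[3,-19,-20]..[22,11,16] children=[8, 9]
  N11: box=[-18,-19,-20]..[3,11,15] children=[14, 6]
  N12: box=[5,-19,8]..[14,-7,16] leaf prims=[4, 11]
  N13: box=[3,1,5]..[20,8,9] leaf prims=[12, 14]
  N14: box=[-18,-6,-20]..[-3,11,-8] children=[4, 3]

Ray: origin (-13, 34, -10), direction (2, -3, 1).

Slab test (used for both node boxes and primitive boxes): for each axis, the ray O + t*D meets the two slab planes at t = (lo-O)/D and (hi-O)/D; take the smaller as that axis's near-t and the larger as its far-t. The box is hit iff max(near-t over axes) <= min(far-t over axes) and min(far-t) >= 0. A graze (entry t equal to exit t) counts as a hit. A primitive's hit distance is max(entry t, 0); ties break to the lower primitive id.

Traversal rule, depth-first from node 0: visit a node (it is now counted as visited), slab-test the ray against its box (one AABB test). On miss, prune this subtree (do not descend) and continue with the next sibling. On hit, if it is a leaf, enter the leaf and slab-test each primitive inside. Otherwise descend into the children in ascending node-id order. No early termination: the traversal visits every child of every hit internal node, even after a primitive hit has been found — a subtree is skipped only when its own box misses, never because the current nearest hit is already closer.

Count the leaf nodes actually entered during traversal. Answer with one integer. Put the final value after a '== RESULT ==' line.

Traverse from the root:
N0 x:[-5/2,35/2] y:[23/3,53/3] z:[-10,26] -> hit [23/3,35/2], descend [10, 11]
  N10 x:[8,35/2] y:[23/3,53/3] z:[-10,26] -> hit [8,35/2], descend [8, 9]
    N8 x:[8,35/2] y:[23/3,14] z:[-10,12] -> hit [8,12], descend [1, 7]
      N1 x:[8,25/2] y:[23/3,37/3] z:[5,12] -> hit [8,12] leaf, test {P5(miss), P13(miss)}
      N7 x:[29/2,35/2] y:[32/3,14] z:[-10,0] -> miss, prune
    N9 x:[8,33/2] y:[26/3,53/3] z:[15,26] -> hit [15,33/2], descend [12, 13]
      N12 x:[9,27/2] y:[41/3,53/3] z:[18,26] -> miss, prune
      N13 x:[8,33/2] y:[26/3,11] z:[15,19] -> miss, prune
  N11 x:[-5/2,8] y:[23/3,53/3] z:[-10,25] -> hit [23/3,8], descend [6, 14]
    N6 x:[-1/2,8] y:[28/3,53/3] z:[1,25] -> miss, prune
    N14 x:[-5/2,5] y:[23/3,40/3] z:[-10,2] -> miss, prune

11 AABB tests over nodes [0, 10, 8, 1, 7, 9, 12, 13, 11, 6, 14]; 1 leaf entered; closest miss.

== RESULT ==
1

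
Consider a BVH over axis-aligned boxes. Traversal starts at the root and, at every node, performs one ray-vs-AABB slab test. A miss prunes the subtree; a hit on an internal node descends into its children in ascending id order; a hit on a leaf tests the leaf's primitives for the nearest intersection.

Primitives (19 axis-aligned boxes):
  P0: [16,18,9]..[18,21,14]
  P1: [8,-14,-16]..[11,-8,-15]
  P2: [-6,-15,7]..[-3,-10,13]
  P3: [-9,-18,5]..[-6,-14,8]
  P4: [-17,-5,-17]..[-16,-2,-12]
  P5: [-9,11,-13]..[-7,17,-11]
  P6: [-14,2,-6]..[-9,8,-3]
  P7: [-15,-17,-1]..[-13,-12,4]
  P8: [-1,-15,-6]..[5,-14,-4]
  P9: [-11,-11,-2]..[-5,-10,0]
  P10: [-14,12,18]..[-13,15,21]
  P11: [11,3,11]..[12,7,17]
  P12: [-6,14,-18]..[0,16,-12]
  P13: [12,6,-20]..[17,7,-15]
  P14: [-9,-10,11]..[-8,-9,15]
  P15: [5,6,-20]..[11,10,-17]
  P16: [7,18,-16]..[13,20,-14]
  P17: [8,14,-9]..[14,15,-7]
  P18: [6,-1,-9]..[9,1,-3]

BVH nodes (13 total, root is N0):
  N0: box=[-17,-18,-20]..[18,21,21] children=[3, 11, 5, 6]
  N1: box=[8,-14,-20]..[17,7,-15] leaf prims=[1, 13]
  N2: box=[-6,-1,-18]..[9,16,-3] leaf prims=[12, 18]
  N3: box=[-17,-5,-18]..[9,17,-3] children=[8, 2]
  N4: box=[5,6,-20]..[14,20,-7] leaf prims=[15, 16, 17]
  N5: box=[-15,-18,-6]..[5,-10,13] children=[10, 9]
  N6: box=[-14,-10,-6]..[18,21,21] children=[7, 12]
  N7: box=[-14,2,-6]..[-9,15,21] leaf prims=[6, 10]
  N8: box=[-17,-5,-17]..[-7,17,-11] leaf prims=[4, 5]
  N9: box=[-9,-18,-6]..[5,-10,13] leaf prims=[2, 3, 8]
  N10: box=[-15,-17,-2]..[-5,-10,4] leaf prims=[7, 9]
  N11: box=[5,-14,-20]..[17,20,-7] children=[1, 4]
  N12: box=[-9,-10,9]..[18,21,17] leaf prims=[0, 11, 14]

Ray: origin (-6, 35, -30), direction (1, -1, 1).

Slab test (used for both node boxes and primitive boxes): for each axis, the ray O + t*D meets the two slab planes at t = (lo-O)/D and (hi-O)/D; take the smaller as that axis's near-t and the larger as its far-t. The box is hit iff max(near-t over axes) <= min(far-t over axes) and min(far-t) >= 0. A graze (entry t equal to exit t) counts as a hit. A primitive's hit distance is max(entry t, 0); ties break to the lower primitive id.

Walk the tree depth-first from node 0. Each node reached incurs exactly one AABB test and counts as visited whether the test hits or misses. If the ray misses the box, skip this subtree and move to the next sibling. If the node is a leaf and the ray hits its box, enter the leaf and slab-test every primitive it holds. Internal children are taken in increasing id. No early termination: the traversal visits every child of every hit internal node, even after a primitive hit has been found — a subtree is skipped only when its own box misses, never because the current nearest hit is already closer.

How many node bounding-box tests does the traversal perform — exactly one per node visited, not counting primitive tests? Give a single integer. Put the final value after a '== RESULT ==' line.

Traverse from the root:
N0 x:[-11,24] y:[14,53] z:[10,51] -> hit [14,24], descend [3, 5, 6, 11]
  N3 x:[-11,15] y:[18,40] z:[12,27] -> miss, prune
  N5 x:[-9,11] y:[45,53] z:[24,43] -> miss, prune
  N6 x:[-8,24] y:[14,45] z:[24,51] -> hit [24,24], descend [7, 12]
    N7 x:[-8,-3] y:[20,33] z:[24,51] -> miss, prune
    N12 x:[-3,24] y:[14,45] z:[39,47] -> miss, prune
  N11 x:[11,23] y:[15,49] z:[10,23] -> hit [15,23], descend [1, 4]
    N1 x:[14,23] y:[28,49] z:[10,15] -> miss, prune
    N4 x:[11,20] y:[15,29] z:[10,23] -> hit [15,20] leaf, test {P15(miss), P16@t=15, P17(miss)}

9 AABB tests over nodes [0, 3, 5, 6, 7, 12, 11, 1, 4]; 1 leaf entered; closest P16.

== RESULT ==
9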